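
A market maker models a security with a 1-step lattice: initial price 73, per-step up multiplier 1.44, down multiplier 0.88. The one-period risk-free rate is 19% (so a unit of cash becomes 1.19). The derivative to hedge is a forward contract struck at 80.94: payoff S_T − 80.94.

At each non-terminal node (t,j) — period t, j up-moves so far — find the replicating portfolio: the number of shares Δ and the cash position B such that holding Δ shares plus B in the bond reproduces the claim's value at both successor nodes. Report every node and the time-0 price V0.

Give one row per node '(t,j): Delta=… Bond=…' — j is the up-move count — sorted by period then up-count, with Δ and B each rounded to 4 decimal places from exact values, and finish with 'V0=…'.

Risk-neutral probability p* = (R−d)/(u−d) = (1.19−0.88)/(1.44−0.88) = 0.5536.
At expiry t=1: V(1,0)=-16.7000, V(1,1)=24.1800
Node (0,0) S=73.0000: V=(p*·24.1800+(1−p*)·-16.7000)/1.19=4.9832; Δ=(24.1800−-16.7000)/(105.1200−64.2400)=1.0000; B=V−Δ·S=-68.0168
Each (Δ,B) replicates both successor values, so the strategy is self-financing and V0 is arbitrage-free.

(0,0): Delta=1.0000 Bond=-68.0168
V0=4.9832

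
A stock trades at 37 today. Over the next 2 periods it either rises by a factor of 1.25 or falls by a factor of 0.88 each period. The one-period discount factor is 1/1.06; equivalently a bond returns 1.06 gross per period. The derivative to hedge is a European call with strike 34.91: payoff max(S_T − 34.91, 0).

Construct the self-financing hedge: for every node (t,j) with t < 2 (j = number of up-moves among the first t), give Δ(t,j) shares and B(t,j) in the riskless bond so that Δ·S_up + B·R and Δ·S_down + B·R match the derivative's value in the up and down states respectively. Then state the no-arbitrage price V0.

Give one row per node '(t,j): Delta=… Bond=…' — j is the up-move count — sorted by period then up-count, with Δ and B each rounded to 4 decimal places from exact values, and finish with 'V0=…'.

No-arbitrage ⇒ martingale measure with p* = (R−d)/(u−d) = 0.4865.
Terminal payoffs: V(2,0)=0.0000, V(2,1)=5.7900, V(2,2)=22.9025
Node (1,0) S=32.5600: V=(p*·5.7900+(1−p*)·0.0000)/1.06=2.6573; Δ=(5.7900−0.0000)/(40.7000−28.6528)=0.4806; B=V−Δ·S=-12.9913
Node (1,1) S=46.2500: V=(p*·22.9025+(1−p*)·5.7900)/1.06=13.3160; Δ=(22.9025−5.7900)/(57.8125−40.7000)=1.0000; B=V−Δ·S=-32.9340
Node (0,0) S=37.0000: V=(p*·13.3160+(1−p*)·2.6573)/1.06=7.3987; Δ=(13.3160−2.6573)/(46.2500−32.5600)=0.7786; B=V−Δ·S=-21.4086
The time-0 hedge costs 7.3987, which is the no-arbitrage price.

(0,0): Delta=0.7786 Bond=-21.4086
(1,0): Delta=0.4806 Bond=-12.9913
(1,1): Delta=1.0000 Bond=-32.9340
V0=7.3987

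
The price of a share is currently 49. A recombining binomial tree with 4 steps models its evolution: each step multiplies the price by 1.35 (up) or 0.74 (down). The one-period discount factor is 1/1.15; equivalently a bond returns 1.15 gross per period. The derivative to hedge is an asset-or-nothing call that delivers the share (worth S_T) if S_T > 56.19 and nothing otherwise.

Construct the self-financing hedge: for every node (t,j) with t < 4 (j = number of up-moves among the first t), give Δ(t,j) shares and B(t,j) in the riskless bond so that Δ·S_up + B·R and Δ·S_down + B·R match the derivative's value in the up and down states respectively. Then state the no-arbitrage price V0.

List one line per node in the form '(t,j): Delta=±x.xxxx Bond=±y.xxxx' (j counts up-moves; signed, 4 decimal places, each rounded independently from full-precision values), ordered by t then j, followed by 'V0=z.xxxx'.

Under the risk-neutral measure, an up-move has probability p* = (R−d)/(u−d) = 0.6721 and values discount at R = 1.15.
Payoff layer (t=4): V(4,0)=0.0000, V(4,1)=0.0000, V(4,2)=0.0000, V(4,3)=89.2132, V(4,4)=162.7538
Node (3,0) S=19.8560: V=(p*·0.0000+(1−p*)·0.0000)/1.15=0.0000; Δ=(0.0000−0.0000)/(26.8056−14.6934)=0.0000; B=V−Δ·S=0.0000
Node (3,1) S=36.2237: V=(p*·0.0000+(1−p*)·0.0000)/1.15=0.0000; Δ=(0.0000−0.0000)/(48.9020−26.8056)=0.0000; B=V−Δ·S=0.0000
Node (3,2) S=66.0839: V=(p*·89.2132+(1−p*)·0.0000)/1.15=52.1417; Δ=(89.2132−0.0000)/(89.2132−48.9020)=2.2131; B=V−Δ·S=-94.1094
Node (3,3) S=120.5584: V=(p*·162.7538+(1−p*)·89.2132)/1.15=120.5584; Δ=(162.7538−89.2132)/(162.7538−89.2132)=1.0000; B=V−Δ·S=0.0000
Node (2,0) S=26.8324: V=(p*·0.0000+(1−p*)·0.0000)/1.15=0.0000; Δ=(0.0000−0.0000)/(36.2237−19.8560)=0.0000; B=V−Δ·S=0.0000
Node (2,1) S=48.9510: V=(p*·52.1417+(1−p*)·0.0000)/1.15=30.4748; Δ=(52.1417−0.0000)/(66.0838−36.2237)=1.7462; B=V−Δ·S=-55.0034
Node (2,2) S=89.3025: V=(p*·120.5584+(1−p*)·52.1417)/1.15=85.3275; Δ=(120.5584−52.1417)/(120.5584−66.0839)=1.2559; B=V−Δ·S=-26.8309
Node (1,0) S=36.2600: V=(p*·30.4748+(1−p*)·0.0000)/1.15=17.8114; Δ=(30.4748−0.0000)/(48.9510−26.8324)=1.3778; B=V−Δ·S=-32.1474
Node (1,1) S=66.1500: V=(p*·85.3275+(1−p*)·30.4748)/1.15=58.5592; Δ=(85.3275−30.4748)/(89.3025−48.9510)=1.3594; B=V−Δ·S=-31.3633
Node (0,0) S=49.0000: V=(p*·58.5592+(1−p*)·17.8114)/1.15=39.3037; Δ=(58.5592−17.8114)/(66.1500−36.2600)=1.3633; B=V−Δ·S=-27.4960
Root portfolio cost Δ·49+B reproduces V0=39.3037.

(0,0): Delta=1.3633 Bond=-27.4960
(1,0): Delta=1.3778 Bond=-32.1474
(1,1): Delta=1.3594 Bond=-31.3633
(2,0): Delta=0.0000 Bond=0.0000
(2,1): Delta=1.7462 Bond=-55.0034
(2,2): Delta=1.2559 Bond=-26.8309
(3,0): Delta=0.0000 Bond=0.0000
(3,1): Delta=0.0000 Bond=0.0000
(3,2): Delta=2.2131 Bond=-94.1094
(3,3): Delta=1.0000 Bond=0.0000
V0=39.3037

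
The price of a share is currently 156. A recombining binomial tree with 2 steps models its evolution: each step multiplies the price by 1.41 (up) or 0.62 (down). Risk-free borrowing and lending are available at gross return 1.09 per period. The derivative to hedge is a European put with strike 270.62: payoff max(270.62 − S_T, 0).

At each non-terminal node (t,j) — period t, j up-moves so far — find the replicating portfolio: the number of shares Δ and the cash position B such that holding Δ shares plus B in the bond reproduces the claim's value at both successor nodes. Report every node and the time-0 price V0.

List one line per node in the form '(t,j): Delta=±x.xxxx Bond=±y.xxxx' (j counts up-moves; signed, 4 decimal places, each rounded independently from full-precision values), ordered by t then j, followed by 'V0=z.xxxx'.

No-arbitrage ⇒ martingale measure with p* = (R−d)/(u−d) = 0.5949.
Terminal payoffs: V(2,0)=210.6536, V(2,1)=134.2448, V(2,2)=0.0000
Node (1,0) S=96.7200: V=(p*·134.2448+(1−p*)·210.6536)/1.09=151.5552; Δ=(134.2448−210.6536)/(136.3752−59.9664)=-1.0000; B=V−Δ·S=248.2752
Node (1,1) S=219.9600: V=(p*·0.0000+(1−p*)·134.2448)/1.09=49.8877; Δ=(0.0000−134.2448)/(310.1436−136.3752)=-0.7726; B=V−Δ·S=219.8179
Node (0,0) S=156.0000: V=(p*·49.8877+(1−p*)·151.5552)/1.09=83.5500; Δ=(49.8877−151.5552)/(219.9600−96.7200)=-0.8250; B=V−Δ·S=212.2430
Check: Δ(0,0)·S0 + B(0,0) = 83.5500 = V0.

(0,0): Delta=-0.8250 Bond=212.2430
(1,0): Delta=-1.0000 Bond=248.2752
(1,1): Delta=-0.7726 Bond=219.8179
V0=83.5500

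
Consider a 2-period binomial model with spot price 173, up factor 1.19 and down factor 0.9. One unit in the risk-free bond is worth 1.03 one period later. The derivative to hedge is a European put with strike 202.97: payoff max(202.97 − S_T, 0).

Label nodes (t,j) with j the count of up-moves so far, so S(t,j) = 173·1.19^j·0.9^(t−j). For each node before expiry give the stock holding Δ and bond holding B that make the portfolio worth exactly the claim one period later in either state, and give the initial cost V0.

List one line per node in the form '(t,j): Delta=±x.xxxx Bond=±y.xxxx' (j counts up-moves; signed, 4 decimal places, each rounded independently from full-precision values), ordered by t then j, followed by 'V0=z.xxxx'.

Since d<R<u, set p* = (R−d)/(u−d) = 0.4483; price each node as the discounted p*-expectation of its children.
Terminal values V(2,·): V(2,0)=62.8400, V(2,1)=17.6870, V(2,2)=0.0000
  t=1,j=0: stock 155.7000 → up 185.2830 (V=17.6870), down 140.1300 (V=62.8400). Price 41.3583; hedge Δ=-1.0000, bond B=197.0583.
  t=1,j=1: stock 205.8700 → up 244.9853 (V=0.0000), down 185.2830 (V=17.6870). Price 9.4741; hedge Δ=-0.2963, bond B=70.4638.
  t=0,j=0: stock 173.0000 → up 205.8700 (V=9.4741), down 155.7000 (V=41.3583). Price 26.2771; hedge Δ=-0.6355, bond B=136.2223.
The time-0 hedge costs 26.2771, which is the no-arbitrage price.

(0,0): Delta=-0.6355 Bond=136.2223
(1,0): Delta=-1.0000 Bond=197.0583
(1,1): Delta=-0.2963 Bond=70.4638
V0=26.2771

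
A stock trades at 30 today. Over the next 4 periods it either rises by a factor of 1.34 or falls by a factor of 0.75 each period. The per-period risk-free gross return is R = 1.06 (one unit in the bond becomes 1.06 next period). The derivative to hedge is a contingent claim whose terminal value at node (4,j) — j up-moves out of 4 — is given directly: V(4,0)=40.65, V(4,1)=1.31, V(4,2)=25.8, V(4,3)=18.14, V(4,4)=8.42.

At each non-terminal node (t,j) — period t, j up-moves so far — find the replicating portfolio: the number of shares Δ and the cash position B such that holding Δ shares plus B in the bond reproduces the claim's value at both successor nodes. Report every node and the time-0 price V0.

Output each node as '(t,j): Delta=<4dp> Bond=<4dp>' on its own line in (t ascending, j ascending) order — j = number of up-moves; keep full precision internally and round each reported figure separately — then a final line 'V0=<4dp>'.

(0,0): Delta=0.0033 Bond=13.8573
(1,0): Delta=0.0830 Bond=12.8940
(1,1): Delta=-0.0371 Bond=16.3098
(2,0): Delta=-0.5498 Bond=24.3463
(2,1): Delta=0.4029 Bond=4.0225
(2,2): Delta=-0.2595 Bond=29.2706
(3,0): Delta=-5.2684 Bond=85.5269
(3,1): Delta=1.8356 Bond=-28.1334
(3,2): Delta=-0.3214 Bond=33.5257
(3,3): Delta=-0.2282 Bond=28.7697
V0=13.9551

Under the risk-neutral measure, an up-move has probability p* = (R−d)/(u−d) = 0.5254 and values discount at R = 1.06.
Terminal values V(4,·): V(4,0)=40.6500, V(4,1)=1.3100, V(4,2)=25.8000, V(4,3)=18.1400, V(4,4)=8.4200
  t=3,j=0: stock 12.6562 → up 16.9594 (V=1.3100), down 9.4922 (V=40.6500). Price 18.8489; hedge Δ=-5.2684, bond B=85.5269.
  t=3,j=1: stock 22.6125 → up 30.3008 (V=25.8000), down 16.9594 (V=1.3100). Price 13.3751; hedge Δ=1.8356, bond B=-28.1334.
  t=3,j=2: stock 40.4010 → up 54.1373 (V=18.1400), down 30.3008 (V=25.8000). Price 20.5427; hedge Δ=-0.3214, bond B=33.5257.
  t=3,j=3: stock 72.1831 → up 96.7254 (V=8.4200), down 54.1373 (V=18.1400). Price 12.2952; hedge Δ=-0.2282, bond B=28.7697.
  t=2,j=0: stock 16.8750 → up 22.6125 (V=13.3751), down 12.6562 (V=18.8489). Price 15.0687; hedge Δ=-0.5498, bond B=24.3463.
  t=2,j=1: stock 30.1500 → up 40.4010 (V=20.5427), down 22.6125 (V=13.3751). Price 16.1709; hedge Δ=0.4029, bond B=4.0225.
  t=2,j=2: stock 53.8680 → up 72.1831 (V=12.2952), down 40.4010 (V=20.5427). Price 15.2917; hedge Δ=-0.2595, bond B=29.2706.
  t=1,j=0: stock 22.5000 → up 30.1500 (V=16.1709), down 16.8750 (V=15.0687). Price 14.7621; hedge Δ=0.0830, bond B=12.8940.
  t=1,j=1: stock 40.2000 → up 53.8680 (V=15.2917), down 30.1500 (V=16.1709). Price 14.8198; hedge Δ=-0.0371, bond B=16.3098.
  t=0,j=0: stock 30.0000 → up 40.2000 (V=14.8198), down 22.5000 (V=14.7621). Price 13.9551; hedge Δ=0.0033, bond B=13.8573.
Root portfolio cost Δ·30+B reproduces V0=13.9551.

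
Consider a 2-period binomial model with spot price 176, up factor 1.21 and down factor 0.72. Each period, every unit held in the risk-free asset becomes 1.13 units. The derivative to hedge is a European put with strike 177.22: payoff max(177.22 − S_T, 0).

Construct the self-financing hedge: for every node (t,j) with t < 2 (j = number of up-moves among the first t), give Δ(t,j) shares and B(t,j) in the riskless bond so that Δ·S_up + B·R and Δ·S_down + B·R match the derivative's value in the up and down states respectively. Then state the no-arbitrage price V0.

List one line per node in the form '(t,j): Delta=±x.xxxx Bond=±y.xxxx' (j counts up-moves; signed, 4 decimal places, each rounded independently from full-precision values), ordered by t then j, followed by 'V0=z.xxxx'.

Risk-neutral probability p* = (R−d)/(u−d) = (1.13−0.72)/(1.21−0.72) = 0.8367.
At expiry t=2: V(2,0)=85.9816, V(2,1)=23.8888, V(2,2)=0.0000
  t=1,j=0: stock 126.7200 → up 153.3312 (V=23.8888), down 91.2384 (V=85.9816). Price 30.1119; hedge Δ=-1.0000, bond B=156.8319.
  t=1,j=1: stock 212.9600 → up 257.6816 (V=0.0000), down 153.3312 (V=23.8888). Price 3.4515; hedge Δ=-0.2289, bond B=52.2042.
  t=0,j=0: stock 176.0000 → up 212.9600 (V=3.4515), down 126.7200 (V=30.1119). Price 6.9064; hedge Δ=-0.3091, bond B=61.3153.
Check: Δ(0,0)·S0 + B(0,0) = 6.9064 = V0.

(0,0): Delta=-0.3091 Bond=61.3153
(1,0): Delta=-1.0000 Bond=156.8319
(1,1): Delta=-0.2289 Bond=52.2042
V0=6.9064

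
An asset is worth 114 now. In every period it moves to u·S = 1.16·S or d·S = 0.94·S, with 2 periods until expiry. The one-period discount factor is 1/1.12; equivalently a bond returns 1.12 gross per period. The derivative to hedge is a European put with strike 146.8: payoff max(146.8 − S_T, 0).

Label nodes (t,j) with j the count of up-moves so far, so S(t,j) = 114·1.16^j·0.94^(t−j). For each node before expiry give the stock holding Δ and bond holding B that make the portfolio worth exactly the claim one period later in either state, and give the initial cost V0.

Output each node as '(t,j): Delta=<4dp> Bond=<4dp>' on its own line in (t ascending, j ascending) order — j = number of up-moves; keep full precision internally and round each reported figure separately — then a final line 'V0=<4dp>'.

(0,0): Delta=-0.8078 Bond=98.6391
(1,0): Delta=-1.0000 Bond=131.0714
(1,1): Delta=-0.7732 Bond=105.8990
V0=6.5494

Under the risk-neutral measure, an up-move has probability p* = (R−d)/(u−d) = 0.8182 and values discount at R = 1.12.
Terminal payoffs: V(2,0)=46.0696, V(2,1)=22.4944, V(2,2)=0.0000
(1,0): S=107.1600. Δ = (V_up−V_dn)/(S_up−S_dn) = (22.4944−46.0696)/(124.3056−100.7304) = -1.0000. V = [p*·22.4944 + (1−p*)·46.0696]/1.12 = 23.9114. B = V − Δ·S = 131.0714.
(1,1): S=132.2400. Δ = (V_up−V_dn)/(S_up−S_dn) = (0.0000−22.4944)/(153.3984−124.3056) = -0.7732. V = [p*·0.0000 + (1−p*)·22.4944]/1.12 = 3.6517. B = V − Δ·S = 105.8990.
(0,0): S=114.0000. Δ = (V_up−V_dn)/(S_up−S_dn) = (3.6517−23.9114)/(132.2400−107.1600) = -0.8078. V = [p*·3.6517 + (1−p*)·23.9114]/1.12 = 6.5494. B = V − Δ·S = 98.6391.
The time-0 hedge costs 6.5494, which is the no-arbitrage price.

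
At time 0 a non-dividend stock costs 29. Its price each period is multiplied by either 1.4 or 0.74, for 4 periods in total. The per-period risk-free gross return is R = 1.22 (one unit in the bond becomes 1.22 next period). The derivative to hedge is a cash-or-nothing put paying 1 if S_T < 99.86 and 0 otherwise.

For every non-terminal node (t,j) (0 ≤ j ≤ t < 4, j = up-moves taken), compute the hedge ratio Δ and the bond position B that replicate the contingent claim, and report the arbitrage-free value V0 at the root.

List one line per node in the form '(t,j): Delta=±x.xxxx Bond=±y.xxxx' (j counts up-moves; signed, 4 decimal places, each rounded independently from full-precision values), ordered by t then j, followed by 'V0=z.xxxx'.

Since d<R<u, set p* = (R−d)/(u−d) = 0.7273; price each node as the discounted p*-expectation of its children.
Payoff layer (t=4): V(4,0)=1.0000, V(4,1)=1.0000, V(4,2)=1.0000, V(4,3)=1.0000, V(4,4)=0.0000
Node (3,0) S=11.7515: V=(p*·1.0000+(1−p*)·1.0000)/1.22=0.8197; Δ=(1.0000−1.0000)/(16.4521−8.6961)=0.0000; B=V−Δ·S=0.8197
Node (3,1) S=22.2326: V=(p*·1.0000+(1−p*)·1.0000)/1.22=0.8197; Δ=(1.0000−1.0000)/(31.1256−16.4521)=0.0000; B=V−Δ·S=0.8197
Node (3,2) S=42.0616: V=(p*·1.0000+(1−p*)·1.0000)/1.22=0.8197; Δ=(1.0000−1.0000)/(58.8862−31.1256)=0.0000; B=V−Δ·S=0.8197
Node (3,3) S=79.5760: V=(p*·0.0000+(1−p*)·1.0000)/1.22=0.2235; Δ=(0.0000−1.0000)/(111.4064−58.8862)=-0.0190; B=V−Δ·S=1.7387
Node (2,0) S=15.8804: V=(p*·0.8197+(1−p*)·0.8197)/1.22=0.6719; Δ=(0.8197−0.8197)/(22.2326−11.7515)=0.0000; B=V−Δ·S=0.6719
Node (2,1) S=30.0440: V=(p*·0.8197+(1−p*)·0.8197)/1.22=0.6719; Δ=(0.8197−0.8197)/(42.0616−22.2326)=0.0000; B=V−Δ·S=0.6719
Node (2,2) S=56.8400: V=(p*·0.2235+(1−p*)·0.8197)/1.22=0.3165; Δ=(0.2235−0.8197)/(79.5760−42.0616)=-0.0159; B=V−Δ·S=1.2197
Node (1,0) S=21.4600: V=(p*·0.6719+(1−p*)·0.6719)/1.22=0.5507; Δ=(0.6719−0.6719)/(30.0440−15.8804)=0.0000; B=V−Δ·S=0.5507
Node (1,1) S=40.6000: V=(p*·0.3165+(1−p*)·0.6719)/1.22=0.3389; Δ=(0.3165−0.6719)/(56.8400−30.0440)=-0.0133; B=V−Δ·S=0.8773
Node (0,0) S=29.0000: V=(p*·0.3389+(1−p*)·0.5507)/1.22=0.3251; Δ=(0.3389−0.5507)/(40.6000−21.4600)=-0.0111; B=V−Δ·S=0.6461
Self-financing check: at every node Δ·S+B equals the discounted successor values.

(0,0): Delta=-0.0111 Bond=0.6461
(1,0): Delta=0.0000 Bond=0.5507
(1,1): Delta=-0.0133 Bond=0.8773
(2,0): Delta=0.0000 Bond=0.6719
(2,1): Delta=0.0000 Bond=0.6719
(2,2): Delta=-0.0159 Bond=1.2197
(3,0): Delta=0.0000 Bond=0.8197
(3,1): Delta=0.0000 Bond=0.8197
(3,2): Delta=0.0000 Bond=0.8197
(3,3): Delta=-0.0190 Bond=1.7387
V0=0.3251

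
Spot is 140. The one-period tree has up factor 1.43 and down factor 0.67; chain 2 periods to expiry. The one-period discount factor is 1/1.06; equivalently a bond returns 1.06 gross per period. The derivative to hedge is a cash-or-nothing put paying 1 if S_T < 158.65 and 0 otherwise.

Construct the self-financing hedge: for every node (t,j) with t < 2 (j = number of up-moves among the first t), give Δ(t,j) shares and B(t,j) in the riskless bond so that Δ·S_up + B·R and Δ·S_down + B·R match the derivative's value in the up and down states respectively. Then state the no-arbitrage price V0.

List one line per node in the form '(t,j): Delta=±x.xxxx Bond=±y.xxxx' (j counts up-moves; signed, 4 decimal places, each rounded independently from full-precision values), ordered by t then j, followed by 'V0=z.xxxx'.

(0,0): Delta=-0.0045 Bond=1.2926
(1,0): Delta=0.0000 Bond=0.9434
(1,1): Delta=-0.0066 Bond=1.7751
V0=0.6556

Risk-neutral probability p* = (R−d)/(u−d) = (1.06−0.67)/(1.43−0.67) = 0.5132.
Terminal payoffs: V(2,0)=1.0000, V(2,1)=1.0000, V(2,2)=0.0000
(1,0): S=93.8000. Δ = (V_up−V_dn)/(S_up−S_dn) = (1.0000−1.0000)/(134.1340−62.8460) = 0.0000. V = [p*·1.0000 + (1−p*)·1.0000]/1.06 = 0.9434. B = V − Δ·S = 0.9434.
(1,1): S=200.2000. Δ = (V_up−V_dn)/(S_up−S_dn) = (0.0000−1.0000)/(286.2860−134.1340) = -0.0066. V = [p*·0.0000 + (1−p*)·1.0000]/1.06 = 0.4593. B = V − Δ·S = 1.7751.
(0,0): S=140.0000. Δ = (V_up−V_dn)/(S_up−S_dn) = (0.4593−0.9434)/(200.2000−93.8000) = -0.0045. V = [p*·0.4593 + (1−p*)·0.9434]/1.06 = 0.6556. B = V − Δ·S = 1.2926.
Each (Δ,B) replicates both successor values, so the strategy is self-financing and V0 is arbitrage-free.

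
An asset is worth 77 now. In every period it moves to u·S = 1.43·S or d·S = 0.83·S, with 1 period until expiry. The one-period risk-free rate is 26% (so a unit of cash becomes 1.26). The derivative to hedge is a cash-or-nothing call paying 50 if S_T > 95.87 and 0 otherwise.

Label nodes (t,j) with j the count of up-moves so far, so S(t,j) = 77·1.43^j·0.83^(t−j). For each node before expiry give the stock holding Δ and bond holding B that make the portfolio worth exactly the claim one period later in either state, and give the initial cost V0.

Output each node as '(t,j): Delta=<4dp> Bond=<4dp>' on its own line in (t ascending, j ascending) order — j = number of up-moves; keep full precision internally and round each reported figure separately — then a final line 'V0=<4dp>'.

Risk-neutral probability p* = (R−d)/(u−d) = (1.26−0.83)/(1.43−0.83) = 0.7167.
Terminal payoffs: V(1,0)=0.0000, V(1,1)=50.0000
(0,0): S=77.0000. Δ = (V_up−V_dn)/(S_up−S_dn) = (50.0000−0.0000)/(110.1100−63.9100) = 1.0823. V = [p*·50.0000 + (1−p*)·0.0000]/1.26 = 28.4392. B = V − Δ·S = -54.8942.
Root portfolio cost Δ·77+B reproduces V0=28.4392.

(0,0): Delta=1.0823 Bond=-54.8942
V0=28.4392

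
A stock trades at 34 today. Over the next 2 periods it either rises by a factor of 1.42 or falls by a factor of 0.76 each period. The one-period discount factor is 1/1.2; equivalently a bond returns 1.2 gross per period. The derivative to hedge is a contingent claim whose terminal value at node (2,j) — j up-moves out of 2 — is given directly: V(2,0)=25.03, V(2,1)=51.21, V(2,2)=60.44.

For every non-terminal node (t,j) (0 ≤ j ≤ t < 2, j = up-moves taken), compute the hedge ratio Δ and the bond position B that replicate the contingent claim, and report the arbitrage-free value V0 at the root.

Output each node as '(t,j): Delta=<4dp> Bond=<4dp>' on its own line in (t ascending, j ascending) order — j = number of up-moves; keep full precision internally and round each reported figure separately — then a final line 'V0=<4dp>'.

(0,0): Delta=0.5526 Bond=17.6033
(1,0): Delta=1.5351 Bond=-4.2639
(1,1): Delta=0.2897 Bond=33.8179
V0=36.3912

The replicating-portfolio and risk-neutral prices coincide; use p* = (1.2−0.76)/(1.42−0.76) = 0.6667 for the latter.
Payoff layer (t=2): V(2,0)=25.0300, V(2,1)=51.2100, V(2,2)=60.4400
(1,0): S=25.8400. Δ = (V_up−V_dn)/(S_up−S_dn) = (51.2100−25.0300)/(36.6928−19.6384) = 1.5351. V = [p*·51.2100 + (1−p*)·25.0300]/1.2 = 35.4028. B = V − Δ·S = -4.2639.
(1,1): S=48.2800. Δ = (V_up−V_dn)/(S_up−S_dn) = (60.4400−51.2100)/(68.5576−36.6928) = 0.2897. V = [p*·60.4400 + (1−p*)·51.2100]/1.2 = 47.8028. B = V − Δ·S = 33.8179.
(0,0): S=34.0000. Δ = (V_up−V_dn)/(S_up−S_dn) = (47.8028−35.4028)/(48.2800−25.8400) = 0.5526. V = [p*·47.8028 + (1−p*)·35.4028]/1.2 = 36.3912. B = V − Δ·S = 17.6033.
Check: Δ(0,0)·S0 + B(0,0) = 36.3912 = V0.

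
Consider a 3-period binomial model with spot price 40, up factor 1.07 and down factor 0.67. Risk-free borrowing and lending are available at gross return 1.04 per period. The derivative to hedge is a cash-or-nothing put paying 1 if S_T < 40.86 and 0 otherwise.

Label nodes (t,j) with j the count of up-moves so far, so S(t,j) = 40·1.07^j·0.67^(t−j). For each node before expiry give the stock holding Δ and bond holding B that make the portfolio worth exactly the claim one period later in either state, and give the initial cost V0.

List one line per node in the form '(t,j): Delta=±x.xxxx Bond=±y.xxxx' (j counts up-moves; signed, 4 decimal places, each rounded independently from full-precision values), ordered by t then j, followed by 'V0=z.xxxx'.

No-arbitrage ⇒ martingale measure with p* = (R−d)/(u−d) = 0.9250.
Payoff layer (t=3): V(3,0)=1.0000, V(3,1)=1.0000, V(3,2)=1.0000, V(3,3)=0.0000
  t=2,j=0: stock 17.9560 → up 19.2129 (V=1.0000), down 12.0305 (V=1.0000). Price 0.9615; hedge Δ=0.0000, bond B=0.9615.
  t=2,j=1: stock 28.6760 → up 30.6833 (V=1.0000), down 19.2129 (V=1.0000). Price 0.9615; hedge Δ=0.0000, bond B=0.9615.
  t=2,j=2: stock 45.7960 → up 49.0017 (V=0.0000), down 30.6833 (V=1.0000). Price 0.0721; hedge Δ=-0.0546, bond B=2.5721.
  t=1,j=0: stock 26.8000 → up 28.6760 (V=0.9615), down 17.9560 (V=0.9615). Price 0.9246; hedge Δ=0.0000, bond B=0.9246.
  t=1,j=1: stock 42.8000 → up 45.7960 (V=0.0721), down 28.6760 (V=0.9615). Price 0.1335; hedge Δ=-0.0520, bond B=2.3570.
  t=0,j=0: stock 40.0000 → up 42.8000 (V=0.1335), down 26.8000 (V=0.9246). Price 0.1854; hedge Δ=-0.0494, bond B=2.1631.
The time-0 hedge costs 0.1854, which is the no-arbitrage price.

(0,0): Delta=-0.0494 Bond=2.1631
(1,0): Delta=0.0000 Bond=0.9246
(1,1): Delta=-0.0520 Bond=2.3570
(2,0): Delta=0.0000 Bond=0.9615
(2,1): Delta=0.0000 Bond=0.9615
(2,2): Delta=-0.0546 Bond=2.5721
V0=0.1854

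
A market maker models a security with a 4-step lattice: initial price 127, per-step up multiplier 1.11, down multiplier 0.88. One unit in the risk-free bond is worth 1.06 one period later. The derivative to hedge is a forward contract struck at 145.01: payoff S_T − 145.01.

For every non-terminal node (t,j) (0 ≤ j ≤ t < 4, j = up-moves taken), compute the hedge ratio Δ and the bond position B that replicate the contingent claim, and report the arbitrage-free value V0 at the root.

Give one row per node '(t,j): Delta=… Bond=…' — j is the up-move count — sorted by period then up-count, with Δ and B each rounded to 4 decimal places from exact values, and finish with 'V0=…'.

(0,0): Delta=1.0000 Bond=-114.8615
(1,0): Delta=1.0000 Bond=-121.7532
(1,1): Delta=1.0000 Bond=-121.7532
(2,0): Delta=1.0000 Bond=-129.0584
(2,1): Delta=1.0000 Bond=-129.0584
(2,2): Delta=1.0000 Bond=-129.0584
(3,0): Delta=1.0000 Bond=-136.8019
(3,1): Delta=1.0000 Bond=-136.8019
(3,2): Delta=1.0000 Bond=-136.8019
(3,3): Delta=1.0000 Bond=-136.8019
V0=12.1385

No-arbitrage ⇒ martingale measure with p* = (R−d)/(u−d) = 0.7826.
Terminal payoffs: V(4,0)=-68.8487, V(4,1)=-48.9429, V(4,2)=-23.8344, V(4,3)=7.8364, V(4,4)=47.7849
  t=3,j=0: stock 86.5469 → up 96.0671 (V=-48.9429), down 76.1613 (V=-68.8487). Price -50.2549; hedge Δ=1.0000, bond B=-136.8019.
  t=3,j=1: stock 109.1672 → up 121.1756 (V=-23.8344), down 96.0671 (V=-48.9429). Price -27.6347; hedge Δ=1.0000, bond B=-136.8019.
  t=3,j=2: stock 137.6995 → up 152.8464 (V=7.8364), down 121.1756 (V=-23.8344). Price 0.8976; hedge Δ=1.0000, bond B=-136.8019.
  t=3,j=3: stock 173.6891 → up 192.7949 (V=47.7849), down 152.8464 (V=7.8364). Price 36.8873; hedge Δ=1.0000, bond B=-136.8019.
  t=2,j=0: stock 98.3488 → up 109.1672 (V=-27.6347), down 86.5469 (V=-50.2549). Price -30.7096; hedge Δ=1.0000, bond B=-129.0584.
  t=2,j=1: stock 124.0536 → up 137.6995 (V=0.8976), down 109.1672 (V=-27.6347). Price -5.0048; hedge Δ=1.0000, bond B=-129.0584.
  t=2,j=2: stock 156.4767 → up 173.6891 (V=36.8873), down 137.6995 (V=0.8976). Price 27.4183; hedge Δ=1.0000, bond B=-129.0584.
  t=1,j=0: stock 111.7600 → up 124.0536 (V=-5.0048), down 98.3488 (V=-30.7096). Price -9.9932; hedge Δ=1.0000, bond B=-121.7532.
  t=1,j=1: stock 140.9700 → up 156.4767 (V=27.4183), down 124.0536 (V=-5.0048). Price 19.2168; hedge Δ=1.0000, bond B=-121.7532.
  t=0,j=0: stock 127.0000 → up 140.9700 (V=19.2168), down 111.7600 (V=-9.9932). Price 12.1385; hedge Δ=1.0000, bond B=-114.8615.
Check: Δ(0,0)·S0 + B(0,0) = 12.1385 = V0.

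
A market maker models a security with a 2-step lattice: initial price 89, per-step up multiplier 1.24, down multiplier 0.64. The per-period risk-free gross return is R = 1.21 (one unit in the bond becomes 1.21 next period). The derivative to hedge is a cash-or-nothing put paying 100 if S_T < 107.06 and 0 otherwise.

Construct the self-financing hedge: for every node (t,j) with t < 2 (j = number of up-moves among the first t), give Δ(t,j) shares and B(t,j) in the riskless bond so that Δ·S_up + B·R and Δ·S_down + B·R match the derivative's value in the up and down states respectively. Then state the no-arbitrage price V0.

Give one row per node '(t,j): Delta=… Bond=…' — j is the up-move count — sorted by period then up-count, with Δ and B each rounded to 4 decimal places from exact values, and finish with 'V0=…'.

Risk-neutral probability p* = (R−d)/(u−d) = (1.21−0.64)/(1.24−0.64) = 0.9500.
At expiry t=2: V(2,0)=100.0000, V(2,1)=100.0000, V(2,2)=0.0000
(1,0): S=56.9600. Δ = (V_up−V_dn)/(S_up−S_dn) = (100.0000−100.0000)/(70.6304−36.4544) = 0.0000. V = [p*·100.0000 + (1−p*)·100.0000]/1.21 = 82.6446. B = V − Δ·S = 82.6446.
(1,1): S=110.3600. Δ = (V_up−V_dn)/(S_up−S_dn) = (0.0000−100.0000)/(136.8464−70.6304) = -1.5102. V = [p*·0.0000 + (1−p*)·100.0000]/1.21 = 4.1322. B = V − Δ·S = 170.7989.
(0,0): S=89.0000. Δ = (V_up−V_dn)/(S_up−S_dn) = (4.1322−82.6446)/(110.3600−56.9600) = -1.4703. V = [p*·4.1322 + (1−p*)·82.6446]/1.21 = 6.6594. B = V − Δ·S = 137.5134.
Each (Δ,B) replicates both successor values, so the strategy is self-financing and V0 is arbitrage-free.

(0,0): Delta=-1.4703 Bond=137.5134
(1,0): Delta=0.0000 Bond=82.6446
(1,1): Delta=-1.5102 Bond=170.7989
V0=6.6594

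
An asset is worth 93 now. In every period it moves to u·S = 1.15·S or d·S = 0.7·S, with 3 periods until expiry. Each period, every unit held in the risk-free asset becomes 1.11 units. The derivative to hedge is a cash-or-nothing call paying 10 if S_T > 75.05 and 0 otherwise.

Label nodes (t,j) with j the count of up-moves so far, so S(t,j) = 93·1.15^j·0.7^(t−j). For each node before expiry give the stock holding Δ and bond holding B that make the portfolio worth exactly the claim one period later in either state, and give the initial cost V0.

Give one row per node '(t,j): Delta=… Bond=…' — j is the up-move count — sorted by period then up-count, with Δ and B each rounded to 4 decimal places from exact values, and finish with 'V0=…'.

Risk-neutral probability p* = (R−d)/(u−d) = (1.11−0.7)/(1.15−0.7) = 0.9111.
Terminal payoffs: V(3,0)=0.0000, V(3,1)=0.0000, V(3,2)=10.0000, V(3,3)=10.0000
  t=2,j=0: stock 45.5700 → up 52.4055 (V=0.0000), down 31.8990 (V=0.0000). Price 0.0000; hedge Δ=0.0000, bond B=0.0000.
  t=2,j=1: stock 74.8650 → up 86.0947 (V=10.0000), down 52.4055 (V=0.0000). Price 8.2082; hedge Δ=0.2968, bond B=-14.0140.
  t=2,j=2: stock 122.9925 → up 141.4414 (V=10.0000), down 86.0947 (V=10.0000). Price 9.0090; hedge Δ=0.0000, bond B=9.0090.
  t=1,j=0: stock 65.1000 → up 74.8650 (V=8.2082), down 45.5700 (V=0.0000). Price 6.7375; hedge Δ=0.2802, bond B=-11.5030.
  t=1,j=1: stock 106.9500 → up 122.9925 (V=9.0090), down 74.8650 (V=8.2082). Price 8.0521; hedge Δ=0.0166, bond B=6.2725.
  t=0,j=0: stock 93.0000 → up 106.9500 (V=8.0521), down 65.1000 (V=6.7375). Price 7.1489; hedge Δ=0.0314, bond B=4.2275.
Self-financing check: at every node Δ·S+B equals the discounted successor values.

(0,0): Delta=0.0314 Bond=4.2275
(1,0): Delta=0.2802 Bond=-11.5030
(1,1): Delta=0.0166 Bond=6.2725
(2,0): Delta=0.0000 Bond=0.0000
(2,1): Delta=0.2968 Bond=-14.0140
(2,2): Delta=0.0000 Bond=9.0090
V0=7.1489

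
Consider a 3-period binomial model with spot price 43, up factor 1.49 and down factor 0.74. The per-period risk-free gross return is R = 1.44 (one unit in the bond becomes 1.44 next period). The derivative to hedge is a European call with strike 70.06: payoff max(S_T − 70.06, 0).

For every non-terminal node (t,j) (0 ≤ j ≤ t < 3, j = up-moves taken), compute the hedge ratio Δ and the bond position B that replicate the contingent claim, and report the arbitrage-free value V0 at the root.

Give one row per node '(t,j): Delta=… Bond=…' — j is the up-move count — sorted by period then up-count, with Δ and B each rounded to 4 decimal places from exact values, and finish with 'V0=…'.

The replicating-portfolio and risk-neutral prices coincide; use p* = (1.44−0.74)/(1.49−0.74) = 0.9333 for the latter.
Terminal payoffs: V(3,0)=0.0000, V(3,1)=0.0000, V(3,2)=0.5836, V(3,3)=72.1818
Node (2,0) S=23.5468: V=(p*·0.0000+(1−p*)·0.0000)/1.44=0.0000; Δ=(0.0000−0.0000)/(35.0847−17.4246)=0.0000; B=V−Δ·S=0.0000
Node (2,1) S=47.4118: V=(p*·0.5836+(1−p*)·0.0000)/1.44=0.3782; Δ=(0.5836−0.0000)/(70.6436−35.0847)=0.0164; B=V−Δ·S=-0.3999
Node (2,2) S=95.4643: V=(p*·72.1818+(1−p*)·0.5836)/1.44=46.8115; Δ=(72.1818−0.5836)/(142.2418−70.6436)=1.0000; B=V−Δ·S=-48.6528
Node (1,0) S=31.8200: V=(p*·0.3782+(1−p*)·0.0000)/1.44=0.2452; Δ=(0.3782−0.0000)/(47.4118−23.5468)=0.0158; B=V−Δ·S=-0.2592
Node (1,1) S=64.0700: V=(p*·46.8115+(1−p*)·0.3782)/1.44=30.3583; Δ=(46.8115−0.3782)/(95.4643−47.4118)=0.9663; B=V−Δ·S=-31.5527
Node (0,0) S=43.0000: V=(p*·30.3583+(1−p*)·0.2452)/1.44=19.6880; Δ=(30.3583−0.2452)/(64.0700−31.8200)=0.9337; B=V−Δ·S=-20.4628
Self-financing check: at every node Δ·S+B equals the discounted successor values.

(0,0): Delta=0.9337 Bond=-20.4628
(1,0): Delta=0.0158 Bond=-0.2592
(1,1): Delta=0.9663 Bond=-31.5527
(2,0): Delta=0.0000 Bond=0.0000
(2,1): Delta=0.0164 Bond=-0.3999
(2,2): Delta=1.0000 Bond=-48.6528
V0=19.6880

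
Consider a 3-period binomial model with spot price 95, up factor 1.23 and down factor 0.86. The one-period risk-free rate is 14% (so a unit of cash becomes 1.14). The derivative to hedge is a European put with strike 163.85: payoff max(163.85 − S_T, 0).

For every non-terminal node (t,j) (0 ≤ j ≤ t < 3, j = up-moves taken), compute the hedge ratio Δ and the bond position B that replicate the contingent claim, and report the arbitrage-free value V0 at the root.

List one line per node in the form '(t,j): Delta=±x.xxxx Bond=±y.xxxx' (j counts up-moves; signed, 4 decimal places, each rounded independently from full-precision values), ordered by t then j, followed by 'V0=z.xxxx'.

Risk-neutral probability p* = (R−d)/(u−d) = (1.14−0.86)/(1.23−0.86) = 0.7568.
Terminal values V(3,·): V(3,0)=103.4247, V(3,1)=77.4277, V(3,2)=40.2461, V(3,3)=0.0000
Node (2,0) S=70.2620: V=(p*·77.4277+(1−p*)·103.4247)/1.14=73.4661; Δ=(77.4277−103.4247)/(86.4223−60.4253)=-1.0000; B=V−Δ·S=143.7281
Node (2,1) S=100.4910: V=(p*·40.2461+(1−p*)·77.4277)/1.14=43.2371; Δ=(40.2461−77.4277)/(123.6039−86.4223)=-1.0000; B=V−Δ·S=143.7281
Node (2,2) S=143.7255: V=(p*·0.0000+(1−p*)·40.2461)/1.14=8.5874; Δ=(0.0000−40.2461)/(176.7824−123.6039)=-0.7568; B=V−Δ·S=117.3605
Node (1,0) S=81.7000: V=(p*·43.2371+(1−p*)·73.4661)/1.14=44.3773; Δ=(43.2371−73.4661)/(100.4910−70.2620)=-1.0000; B=V−Δ·S=126.0773
Node (1,1) S=116.8500: V=(p*·8.5874+(1−p*)·43.2371)/1.14=14.9260; Δ=(8.5874−43.2371)/(143.7255−100.4910)=-0.8014; B=V−Δ·S=108.5739
Node (0,0) S=95.0000: V=(p*·14.9260+(1−p*)·44.3773)/1.14=19.3770; Δ=(14.9260−44.3773)/(116.8500−81.7000)=-0.8379; B=V−Δ·S=98.9750
The time-0 hedge costs 19.3770, which is the no-arbitrage price.

(0,0): Delta=-0.8379 Bond=98.9750
(1,0): Delta=-1.0000 Bond=126.0773
(1,1): Delta=-0.8014 Bond=108.5739
(2,0): Delta=-1.0000 Bond=143.7281
(2,1): Delta=-1.0000 Bond=143.7281
(2,2): Delta=-0.7568 Bond=117.3605
V0=19.3770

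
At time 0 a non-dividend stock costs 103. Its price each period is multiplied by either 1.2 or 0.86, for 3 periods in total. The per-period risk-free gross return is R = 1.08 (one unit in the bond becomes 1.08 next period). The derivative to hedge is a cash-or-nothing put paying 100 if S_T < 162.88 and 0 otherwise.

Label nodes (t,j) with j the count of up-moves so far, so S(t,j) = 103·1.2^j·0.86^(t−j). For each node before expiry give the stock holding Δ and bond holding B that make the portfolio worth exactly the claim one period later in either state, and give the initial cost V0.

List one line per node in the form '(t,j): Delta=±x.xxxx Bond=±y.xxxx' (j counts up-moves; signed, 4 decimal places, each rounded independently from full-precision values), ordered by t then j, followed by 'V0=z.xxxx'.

(0,0): Delta=-1.0250 Bond=163.4522
(1,0): Delta=0.0000 Bond=85.7339
(1,1): Delta=-1.4257 Bond=226.0527
(2,0): Delta=0.0000 Bond=92.5926
(2,1): Delta=0.0000 Bond=92.5926
(2,2): Delta=-1.9830 Bond=326.7974
V0=57.8772

Risk-neutral probability p* = (R−d)/(u−d) = (1.08−0.86)/(1.2−0.86) = 0.6471.
Payoff layer (t=3): V(3,0)=100.0000, V(3,1)=100.0000, V(3,2)=100.0000, V(3,3)=0.0000
Node (2,0) S=76.1788: V=(p*·100.0000+(1−p*)·100.0000)/1.08=92.5926; Δ=(100.0000−100.0000)/(91.4146−65.5138)=0.0000; B=V−Δ·S=92.5926
Node (2,1) S=106.2960: V=(p*·100.0000+(1−p*)·100.0000)/1.08=92.5926; Δ=(100.0000−100.0000)/(127.5552−91.4146)=0.0000; B=V−Δ·S=92.5926
Node (2,2) S=148.3200: V=(p*·0.0000+(1−p*)·100.0000)/1.08=32.6797; Δ=(0.0000−100.0000)/(177.9840−127.5552)=-1.9830; B=V−Δ·S=326.7974
Node (1,0) S=88.5800: V=(p*·92.5926+(1−p*)·92.5926)/1.08=85.7339; Δ=(92.5926−92.5926)/(106.2960−76.1788)=0.0000; B=V−Δ·S=85.7339
Node (1,1) S=123.6000: V=(p*·32.6797+(1−p*)·92.5926)/1.08=49.8384; Δ=(32.6797−92.5926)/(148.3200−106.2960)=-1.4257; B=V−Δ·S=226.0527
Node (0,0) S=103.0000: V=(p*·49.8384+(1−p*)·85.7339)/1.08=57.8772; Δ=(49.8384−85.7339)/(123.6000−88.5800)=-1.0250; B=V−Δ·S=163.4522
The time-0 hedge costs 57.8772, which is the no-arbitrage price.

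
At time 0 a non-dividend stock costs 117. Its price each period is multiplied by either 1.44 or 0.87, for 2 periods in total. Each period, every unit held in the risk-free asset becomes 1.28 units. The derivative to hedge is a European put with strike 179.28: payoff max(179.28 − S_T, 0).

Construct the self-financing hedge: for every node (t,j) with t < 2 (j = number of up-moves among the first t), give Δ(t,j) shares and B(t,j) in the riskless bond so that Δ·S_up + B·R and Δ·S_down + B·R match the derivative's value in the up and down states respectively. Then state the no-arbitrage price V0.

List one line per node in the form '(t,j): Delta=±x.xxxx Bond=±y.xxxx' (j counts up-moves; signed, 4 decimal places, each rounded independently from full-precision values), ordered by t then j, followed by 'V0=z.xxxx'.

(0,0): Delta=-0.4664 Bond=66.9862
(1,0): Delta=-1.0000 Bond=140.0625
(1,1): Delta=-0.3405 Bond=64.5442
V0=12.4232

Risk-neutral probability p* = (R−d)/(u−d) = (1.28−0.87)/(1.44−0.87) = 0.7193.
At expiry t=2: V(2,0)=90.7227, V(2,1)=32.7024, V(2,2)=0.0000
(1,0): S=101.7900. Δ = (V_up−V_dn)/(S_up−S_dn) = (32.7024−90.7227)/(146.5776−88.5573) = -1.0000. V = [p*·32.7024 + (1−p*)·90.7227]/1.28 = 38.2725. B = V − Δ·S = 140.0625.
(1,1): S=168.4800. Δ = (V_up−V_dn)/(S_up−S_dn) = (0.0000−32.7024)/(242.6112−146.5776) = -0.3405. V = [p*·0.0000 + (1−p*)·32.7024]/1.28 = 7.1716. B = V − Δ·S = 64.5442.
(0,0): S=117.0000. Δ = (V_up−V_dn)/(S_up−S_dn) = (7.1716−38.2725)/(168.4800−101.7900) = -0.4664. V = [p*·7.1716 + (1−p*)·38.2725]/1.28 = 12.4232. B = V − Δ·S = 66.9862.
Check: Δ(0,0)·S0 + B(0,0) = 12.4232 = V0.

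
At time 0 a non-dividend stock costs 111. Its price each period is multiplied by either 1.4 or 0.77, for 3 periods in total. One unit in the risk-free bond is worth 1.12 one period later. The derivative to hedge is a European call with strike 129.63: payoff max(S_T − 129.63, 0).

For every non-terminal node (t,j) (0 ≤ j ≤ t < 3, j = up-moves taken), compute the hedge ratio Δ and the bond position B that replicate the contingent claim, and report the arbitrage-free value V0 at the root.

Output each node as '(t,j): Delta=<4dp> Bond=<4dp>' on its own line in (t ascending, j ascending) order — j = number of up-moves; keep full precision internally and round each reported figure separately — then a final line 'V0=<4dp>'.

Risk-neutral probability p* = (R−d)/(u−d) = (1.12−0.77)/(1.4−0.77) = 0.5556.
Terminal values V(3,·): V(3,0)=0.0000, V(3,1)=0.0000, V(3,2)=37.8912, V(3,3)=174.9540
Node (2,0) S=65.8119: V=(p*·0.0000+(1−p*)·0.0000)/1.12=0.0000; Δ=(0.0000−0.0000)/(92.1367−50.6752)=0.0000; B=V−Δ·S=0.0000
Node (2,1) S=119.6580: V=(p*·37.8912+(1−p*)·0.0000)/1.12=18.7952; Δ=(37.8912−0.0000)/(167.5212−92.1367)=0.5026; B=V−Δ·S=-41.3495
Node (2,2) S=217.5600: V=(p*·174.9540+(1−p*)·37.8912)/1.12=101.8189; Δ=(174.9540−37.8912)/(304.5840−167.5212)=1.0000; B=V−Δ·S=-115.7411
Node (1,0) S=85.4700: V=(p*·18.7952+(1−p*)·0.0000)/1.12=9.3230; Δ=(18.7952−0.0000)/(119.6580−65.8119)=0.3491; B=V−Δ·S=-20.5107
Node (1,1) S=155.4000: V=(p*·101.8189+(1−p*)·18.7952)/1.12=57.9638; Δ=(101.8189−18.7952)/(217.5600−119.6580)=0.8480; B=V−Δ·S=-73.8198
Node (0,0) S=111.0000: V=(p*·57.9638+(1−p*)·9.3230)/1.12=32.4515; Δ=(57.9638−9.3230)/(155.4000−85.4700)=0.6956; B=V−Δ·S=-44.7561
Self-financing check: at every node Δ·S+B equals the discounted successor values.

(0,0): Delta=0.6956 Bond=-44.7561
(1,0): Delta=0.3491 Bond=-20.5107
(1,1): Delta=0.8480 Bond=-73.8198
(2,0): Delta=0.0000 Bond=0.0000
(2,1): Delta=0.5026 Bond=-41.3495
(2,2): Delta=1.0000 Bond=-115.7411
V0=32.4515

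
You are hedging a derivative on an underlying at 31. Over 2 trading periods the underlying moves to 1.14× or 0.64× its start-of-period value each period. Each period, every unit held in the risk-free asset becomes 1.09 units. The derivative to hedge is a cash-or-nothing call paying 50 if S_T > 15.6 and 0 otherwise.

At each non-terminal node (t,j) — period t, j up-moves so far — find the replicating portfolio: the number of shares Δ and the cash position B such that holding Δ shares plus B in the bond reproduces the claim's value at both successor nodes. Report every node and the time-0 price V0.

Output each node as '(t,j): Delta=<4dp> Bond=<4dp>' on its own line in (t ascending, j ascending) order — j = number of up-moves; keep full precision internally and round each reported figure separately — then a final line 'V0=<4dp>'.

(0,0): Delta=0.2959 Bond=32.4888
(1,0): Delta=5.0403 Bond=-58.7156
(1,1): Delta=0.0000 Bond=45.8716
V0=41.6632

Since d<R<u, set p* = (R−d)/(u−d) = 0.9000; price each node as the discounted p*-expectation of its children.
Terminal payoffs: V(2,0)=0.0000, V(2,1)=50.0000, V(2,2)=50.0000
Node (1,0) S=19.8400: V=(p*·50.0000+(1−p*)·0.0000)/1.09=41.2844; Δ=(50.0000−0.0000)/(22.6176−12.6976)=5.0403; B=V−Δ·S=-58.7156
Node (1,1) S=35.3400: V=(p*·50.0000+(1−p*)·50.0000)/1.09=45.8716; Δ=(50.0000−50.0000)/(40.2876−22.6176)=0.0000; B=V−Δ·S=45.8716
Node (0,0) S=31.0000: V=(p*·45.8716+(1−p*)·41.2844)/1.09=41.6632; Δ=(45.8716−41.2844)/(35.3400−19.8400)=0.2959; B=V−Δ·S=32.4888
Check: Δ(0,0)·S0 + B(0,0) = 41.6632 = V0.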